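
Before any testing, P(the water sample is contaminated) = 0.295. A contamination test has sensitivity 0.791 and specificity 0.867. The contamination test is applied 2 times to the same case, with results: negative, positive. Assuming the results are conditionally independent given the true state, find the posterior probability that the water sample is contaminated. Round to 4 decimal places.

With H the event that the water sample is contaminated, the joint likelihood of the observed sequence is P(data|H) = 0.209·0.791 = 0.16532 and P(data|¬H) = 0.867·0.133 = 0.11531.
Bayes: P(H|data) = 0.295·0.16532 / (0.295·0.16532 + 0.705·0.11531) = 0.048769/0.13006 = 0.3750.

Posterior P(H) ≈ 0.3750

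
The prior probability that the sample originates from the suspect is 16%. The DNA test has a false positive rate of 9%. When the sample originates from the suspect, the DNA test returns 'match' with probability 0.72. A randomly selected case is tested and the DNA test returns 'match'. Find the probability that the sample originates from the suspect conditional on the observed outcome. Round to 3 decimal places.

Write H for 'the sample originates from the suspect'. Prior odds H:¬H = 0.16/0.84 = 0.19048. For the 'match' outcome, the likelihood ratio is 0.72/0.09 = 8.0000.
Posterior odds = 0.19048 × 8.0000 = 1.5238, so P(H|E) = 1.5238/(1+1.5238) = 0.604.

P(H | E) ≈ 0.604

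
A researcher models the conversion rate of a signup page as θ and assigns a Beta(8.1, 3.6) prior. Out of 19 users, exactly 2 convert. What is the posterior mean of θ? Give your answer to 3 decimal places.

Posterior mean ≈ 0.329

The binomial likelihood is conjugate to the Beta prior: with 2 successes and 17 failures, the posterior is Beta(8.1+2, 3.6+17) = Beta(10.1, 20.6).
Posterior mean = α/(α+β) = 10.1/30.7 = 0.329.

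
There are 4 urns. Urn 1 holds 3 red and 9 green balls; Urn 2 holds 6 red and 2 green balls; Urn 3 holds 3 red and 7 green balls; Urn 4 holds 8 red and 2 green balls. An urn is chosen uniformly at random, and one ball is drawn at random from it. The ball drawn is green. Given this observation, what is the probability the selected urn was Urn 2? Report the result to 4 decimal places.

Posterior probability ≈ 0.1316

P(green|Urn 1) = 0.75; P(green|Urn 2) = 0.25; P(green|Urn 3) = 0.7; P(green|Urn 4) = 0.2.
Prior × likelihood for each source: 0.25·0.75=0.1875, 0.25·0.25=0.06250, 0.25·0.7=0.1750, 0.25·0.2=0.05000. Summing gives P(green) = 0.47500.
P(Urn 2 | green) = 0.06250 / 0.47500 = 0.1316.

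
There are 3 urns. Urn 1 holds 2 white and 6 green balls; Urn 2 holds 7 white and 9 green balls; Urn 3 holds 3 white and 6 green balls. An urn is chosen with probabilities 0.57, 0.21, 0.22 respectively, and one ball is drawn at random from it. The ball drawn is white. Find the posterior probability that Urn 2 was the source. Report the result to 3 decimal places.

Posterior probability ≈ 0.299

P(white|Urn 1) = 0.25; P(white|Urn 2) = 0.4375; P(white|Urn 3) = 0.3333.
Prior × likelihood for each source: 0.57·0.25=0.1425, 0.21·0.4375=0.09187, 0.22·0.3333=0.07333. Summing gives P(white) = 0.30771.
P(Urn 2 | white) = 0.09187 / 0.30771 = 0.299.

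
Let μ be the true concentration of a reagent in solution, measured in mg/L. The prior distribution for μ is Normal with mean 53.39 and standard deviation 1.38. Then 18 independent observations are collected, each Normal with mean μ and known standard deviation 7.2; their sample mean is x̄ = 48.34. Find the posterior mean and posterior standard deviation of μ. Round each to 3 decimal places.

Posterior mean ≈ 51.380; posterior SD ≈ 1.071

With known σ, the Normal prior is conjugate. Weight on the data is w = (n/σ²)/(n/σ² + 1/τ₀²) = 0.347222/(0.347222+0.525100) = 0.39804.
Posterior mean = w·x̄ + (1−w)·μ₀ = 0.39804·48.34 + 0.60196·53.39 = 51.380. Posterior variance = 1/(0.347222+0.525100) = 1.14637, so SD = 1.071.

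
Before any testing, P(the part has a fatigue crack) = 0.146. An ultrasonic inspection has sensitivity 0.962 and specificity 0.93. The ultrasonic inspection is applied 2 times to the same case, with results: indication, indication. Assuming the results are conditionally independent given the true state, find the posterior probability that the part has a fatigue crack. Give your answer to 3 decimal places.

Let H be the event that the part has a fatigue crack; start with P(H) = 0.146. P('indication'|H) = 0.962, P('indication'|¬H) = 0.07.
Update on result 1 ('indication'): P(H) ← 0.962·0.1460 / (0.962·0.1460 + 0.07·0.8540) = 0.14045/0.20023 = 0.7014.
Update on result 2 ('indication'): P(H) ← 0.962·0.7014 / (0.962·0.7014 + 0.07·0.2986) = 0.67479/0.69569 = 0.9700.

Posterior P(H) ≈ 0.970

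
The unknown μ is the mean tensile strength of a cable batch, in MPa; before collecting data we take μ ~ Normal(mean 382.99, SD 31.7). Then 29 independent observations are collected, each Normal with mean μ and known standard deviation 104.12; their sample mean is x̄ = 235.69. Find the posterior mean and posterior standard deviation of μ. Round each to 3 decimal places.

Posterior mean ≈ 275.629; posterior SD ≈ 16.507

Prior precision 1/τ₀² = 1/31.7² = 0.00099513; data precision n/σ² = 29/104.12² = 0.00267504.
Posterior precision = 0.00099513 + 0.00267504 = 0.00367017, giving posterior SD = 1/√0.00367017 = 16.507.
Posterior mean = (0.00099513·382.99 + 0.00267504·235.69) / 0.00367017 = 275.629.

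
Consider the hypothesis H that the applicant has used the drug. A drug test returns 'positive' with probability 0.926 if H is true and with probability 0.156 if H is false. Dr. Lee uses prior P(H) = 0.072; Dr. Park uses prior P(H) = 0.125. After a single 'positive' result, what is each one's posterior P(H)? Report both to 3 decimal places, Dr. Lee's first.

The likelihood ratio for a 'positive' result is 0.926/0.156 = 5.9359.
Dr. Lee: prior odds 0.072/0.928 = 0.077586; posterior odds 0.46054; posterior probability 0.315.
Dr. Park: prior odds 0.125/0.875 = 0.14286; posterior odds 0.84799; posterior probability 0.459.

Dr. Lee: 0.315; Dr. Park: 0.459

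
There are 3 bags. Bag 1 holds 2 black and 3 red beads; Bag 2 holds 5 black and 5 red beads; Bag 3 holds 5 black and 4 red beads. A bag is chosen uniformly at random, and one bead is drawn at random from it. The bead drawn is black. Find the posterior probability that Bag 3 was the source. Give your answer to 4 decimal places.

Tabulate prior·likelihood by source: [1] prior 0.333333, lik 0.4, product 0.1333; [2] prior 0.333333, lik 0.5, product 0.1667; [3] prior 0.333333, lik 0.5556, product 0.1852.
Normalizing constant = 0.48519; the posterior for Bag 3 is its product over the sum, 0.1852/0.48519 = 0.3817.

Posterior probability ≈ 0.3817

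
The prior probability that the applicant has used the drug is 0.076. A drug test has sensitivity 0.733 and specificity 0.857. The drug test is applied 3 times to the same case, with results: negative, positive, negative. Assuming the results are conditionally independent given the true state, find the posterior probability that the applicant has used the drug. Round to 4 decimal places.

Posterior P(H) ≈ 0.0393

With H the event that the applicant has used the drug, the joint likelihood of the observed sequence is P(data|H) = 0.267·0.733·0.267 = 0.052255 and P(data|¬H) = 0.857·0.143·0.857 = 0.10503.
Bayes: P(H|data) = 0.076·0.052255 / (0.076·0.052255 + 0.924·0.10503) = 0.0039714/0.10102 = 0.0393.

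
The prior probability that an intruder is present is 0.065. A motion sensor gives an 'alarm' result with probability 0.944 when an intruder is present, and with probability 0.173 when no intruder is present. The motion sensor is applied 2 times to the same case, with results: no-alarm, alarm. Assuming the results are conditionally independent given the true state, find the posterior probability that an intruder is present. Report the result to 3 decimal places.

Posterior P(H) ≈ 0.025

With H the event that an intruder is present, the joint likelihood of the observed sequence is P(data|H) = 0.056·0.944 = 0.052864 and P(data|¬H) = 0.827·0.173 = 0.14307.
Bayes: P(H|data) = 0.065·0.052864 / (0.065·0.052864 + 0.935·0.14307) = 0.0034362/0.13721 = 0.0250.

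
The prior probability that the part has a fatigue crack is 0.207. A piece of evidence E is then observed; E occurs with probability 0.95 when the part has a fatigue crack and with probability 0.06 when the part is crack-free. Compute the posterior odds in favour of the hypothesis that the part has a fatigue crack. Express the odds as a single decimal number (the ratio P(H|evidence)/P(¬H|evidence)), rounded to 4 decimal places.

Posterior odds ≈ 4.1330

Prior odds = 0.207/(1−0.207) = 0.26103. In log-odds, ln(0.26103) = -1.3431.
Add log likelihood ratio: ln(15.833) = 2.7621.
Posterior log-odds = 1.4190, so posterior odds = exp(1.4190) = 4.1330.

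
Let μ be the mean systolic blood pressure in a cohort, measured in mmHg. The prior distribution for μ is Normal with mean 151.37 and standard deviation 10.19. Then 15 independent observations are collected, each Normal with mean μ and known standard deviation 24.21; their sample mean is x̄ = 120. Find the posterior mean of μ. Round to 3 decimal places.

With known σ, the Normal prior is conjugate. Weight on the data is w = (n/σ²)/(n/σ² + 1/τ₀²) = 0.0255918/(0.0255918+0.00963056) = 0.72658.
Posterior mean = w·x̄ + (1−w)·μ₀ = 0.72658·120 + 0.27342·151.37 = 128.577.

Posterior mean ≈ 128.577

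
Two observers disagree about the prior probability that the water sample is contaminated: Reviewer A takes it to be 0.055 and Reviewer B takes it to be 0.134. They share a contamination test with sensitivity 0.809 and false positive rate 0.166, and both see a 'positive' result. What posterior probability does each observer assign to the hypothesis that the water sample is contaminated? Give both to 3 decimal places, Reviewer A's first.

P('+'|H) = 0.809, P('+'|¬H) = 0.166.
Reviewer A: numerator 0.809·0.055 = 0.044495; evidence = 0.044495+0.166·0.945 = 0.20137; posterior = 0.221.
Reviewer B: numerator 0.809·0.134 = 0.10841; evidence = 0.10841+0.166·0.866 = 0.25216; posterior = 0.430.

Reviewer A: 0.221; Reviewer B: 0.430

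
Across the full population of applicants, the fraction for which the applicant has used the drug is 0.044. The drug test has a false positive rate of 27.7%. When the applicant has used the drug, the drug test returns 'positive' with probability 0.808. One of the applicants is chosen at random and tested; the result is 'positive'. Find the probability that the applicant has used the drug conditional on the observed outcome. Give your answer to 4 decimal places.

Write H for 'the applicant has used the drug'. Prior odds H:¬H = 0.044/0.956 = 0.046025. For the 'positive' outcome, the likelihood ratio is 0.808/0.277 = 2.9170.
Posterior odds = 0.046025 × 2.9170 = 0.13425, so P(H|E) = 0.13425/(1+0.13425) = 0.1184.

P(H | E) ≈ 0.1184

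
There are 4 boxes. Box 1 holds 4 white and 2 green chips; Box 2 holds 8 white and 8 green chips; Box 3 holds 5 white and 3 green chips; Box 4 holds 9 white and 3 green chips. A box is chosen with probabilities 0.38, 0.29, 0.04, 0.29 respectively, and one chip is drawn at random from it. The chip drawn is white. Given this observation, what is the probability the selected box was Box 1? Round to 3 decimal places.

Posterior probability ≈ 0.395

P(white|Box 1) = 0.6667; P(white|Box 2) = 0.5; P(white|Box 3) = 0.625; P(white|Box 4) = 0.75.
Prior × likelihood for each source: 0.38·0.6667=0.2533, 0.29·0.5=0.1450, 0.04·0.625=0.02500, 0.29·0.75=0.2175. Summing gives P(white) = 0.64083.
P(Box 1 | white) = 0.2533 / 0.64083 = 0.395.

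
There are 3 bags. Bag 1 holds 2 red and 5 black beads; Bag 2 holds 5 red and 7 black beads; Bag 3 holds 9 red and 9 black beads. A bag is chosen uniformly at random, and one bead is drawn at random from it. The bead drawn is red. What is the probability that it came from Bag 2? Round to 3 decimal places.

Posterior probability ≈ 0.347

P(red|Bag 1) = 0.2857; P(red|Bag 2) = 0.4167; P(red|Bag 3) = 0.5.
Prior × likelihood for each source: 0.333333·0.2857=0.09524, 0.333333·0.4167=0.1389, 0.333333·0.5=0.1667. Summing gives P(red) = 0.40079.
P(Bag 2 | red) = 0.1389 / 0.40079 = 0.347.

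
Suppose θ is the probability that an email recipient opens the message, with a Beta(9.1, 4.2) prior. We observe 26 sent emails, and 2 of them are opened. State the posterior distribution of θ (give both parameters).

Posterior: Beta(11.1, 28.2)

The binomial likelihood is conjugate to the Beta prior: with 2 successes and 24 failures, the posterior is Beta(9.1+2, 4.2+24) = Beta(11.1, 28.2).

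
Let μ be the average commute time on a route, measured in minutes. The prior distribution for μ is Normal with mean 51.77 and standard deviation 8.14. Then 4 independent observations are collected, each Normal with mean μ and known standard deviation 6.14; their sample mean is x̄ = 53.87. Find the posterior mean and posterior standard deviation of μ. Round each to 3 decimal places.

Posterior mean ≈ 53.608; posterior SD ≈ 2.872

With known σ, the Normal prior is conjugate. Weight on the data is w = (n/σ²)/(n/σ² + 1/τ₀²) = 0.106102/(0.106102+0.0150922) = 0.87547.
Posterior mean = w·x̄ + (1−w)·μ₀ = 0.87547·53.87 + 0.12453·51.77 = 53.608. Posterior variance = 1/(0.106102+0.0150922) = 8.25123, so SD = 2.872.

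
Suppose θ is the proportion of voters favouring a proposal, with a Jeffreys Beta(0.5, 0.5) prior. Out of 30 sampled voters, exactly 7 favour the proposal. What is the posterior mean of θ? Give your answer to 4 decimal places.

Posterior mean ≈ 0.2419

The binomial likelihood is conjugate to the Beta prior: with 7 successes and 23 failures, the posterior is Beta(0.5+7, 0.5+23) = Beta(7.5, 23.5).
E[θ | data] = 7.5/(7.5+23.5) = 0.2419.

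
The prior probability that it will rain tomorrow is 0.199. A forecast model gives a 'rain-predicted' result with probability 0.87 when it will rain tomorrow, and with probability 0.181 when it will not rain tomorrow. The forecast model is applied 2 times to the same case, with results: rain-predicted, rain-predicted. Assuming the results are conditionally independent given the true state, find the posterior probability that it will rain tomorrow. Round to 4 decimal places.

Posterior P(H) ≈ 0.8516

Let H be the event that it will rain tomorrow; start with P(H) = 0.199. P('rain-predicted'|H) = 0.87, P('rain-predicted'|¬H) = 0.181.
Update on result 1 ('rain-predicted'): P(H) ← 0.87·0.1990 / (0.87·0.1990 + 0.181·0.8010) = 0.17313/0.31811 = 0.5442.
Update on result 2 ('rain-predicted'): P(H) ← 0.87·0.5442 / (0.87·0.5442 + 0.181·0.4558) = 0.47349/0.55598 = 0.8516.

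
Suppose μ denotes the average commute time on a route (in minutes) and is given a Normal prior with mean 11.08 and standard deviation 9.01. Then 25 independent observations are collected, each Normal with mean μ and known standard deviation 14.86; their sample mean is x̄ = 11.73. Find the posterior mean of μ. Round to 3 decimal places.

Posterior mean ≈ 11.666

Prior precision 1/τ₀² = 1/9.01² = 0.0123183; data precision n/σ² = 25/14.86² = 0.113215.
Posterior precision = 0.0123183 + 0.113215 = 0.125533.
Posterior mean = (0.0123183·11.08 + 0.113215·11.73) / 0.125533 = 11.666.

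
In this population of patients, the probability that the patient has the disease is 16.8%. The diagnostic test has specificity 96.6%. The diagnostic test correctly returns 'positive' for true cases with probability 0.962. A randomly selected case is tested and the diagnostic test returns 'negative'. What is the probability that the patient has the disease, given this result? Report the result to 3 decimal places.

Let H be the event that the patient has the disease. P(H) = 0.168, so P(¬H) = 0.832. With E the 'negative' result, P(E|H) = 0.038 and P(E|¬H) = 0.966.
P(E) = 0.038·0.168 + 0.966·0.832 = 0.0063840 + 0.80371 = 0.81010.
By Bayes' theorem, P(H|E) = 0.0063840 / 0.81010 = 0.008.

P(H | E) ≈ 0.008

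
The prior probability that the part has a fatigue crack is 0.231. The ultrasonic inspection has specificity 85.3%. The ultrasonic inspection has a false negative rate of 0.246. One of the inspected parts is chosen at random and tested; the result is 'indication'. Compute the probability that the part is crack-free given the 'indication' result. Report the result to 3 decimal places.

Let H be the event that the part has a fatigue crack. P(H) = 0.231, so P(¬H) = 0.769. With E the 'indication' result, P(E|H) = 0.754 and P(E|¬H) = 0.147.
P(E) = 0.754·0.231 + 0.147·0.769 = 0.17417 + 0.11304 = 0.28722.
By Bayes' theorem, P(H|E) = 0.17417 / 0.28722 = 0.606. Hence P(¬H|E) = 1 − 0.606 = 0.394.

P(¬H | E) ≈ 0.394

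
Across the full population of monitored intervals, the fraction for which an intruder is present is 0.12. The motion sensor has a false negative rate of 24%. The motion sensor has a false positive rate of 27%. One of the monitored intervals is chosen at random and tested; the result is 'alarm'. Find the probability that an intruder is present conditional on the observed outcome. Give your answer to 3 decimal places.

P(H | E) ≈ 0.277

Write H for 'an intruder is present'. Prior odds H:¬H = 0.12/0.88 = 0.13636. For the 'alarm' outcome, the likelihood ratio is 0.76/0.27 = 2.8148.
Posterior odds = 0.13636 × 2.8148 = 0.38384, so P(H|E) = 0.38384/(1+0.38384) = 0.277.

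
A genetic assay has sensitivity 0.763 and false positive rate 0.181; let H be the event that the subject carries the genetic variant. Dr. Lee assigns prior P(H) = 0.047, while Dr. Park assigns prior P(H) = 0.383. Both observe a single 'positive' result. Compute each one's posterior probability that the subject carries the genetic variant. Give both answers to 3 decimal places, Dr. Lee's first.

P('+'|H) = 0.763, P('+'|¬H) = 0.181.
Dr. Lee: numerator 0.763·0.047 = 0.035861; evidence = 0.035861+0.181·0.953 = 0.20835; posterior = 0.172.
Dr. Park: numerator 0.763·0.383 = 0.29223; evidence = 0.29223+0.181·0.617 = 0.40391; posterior = 0.724.

Dr. Lee: 0.172; Dr. Park: 0.724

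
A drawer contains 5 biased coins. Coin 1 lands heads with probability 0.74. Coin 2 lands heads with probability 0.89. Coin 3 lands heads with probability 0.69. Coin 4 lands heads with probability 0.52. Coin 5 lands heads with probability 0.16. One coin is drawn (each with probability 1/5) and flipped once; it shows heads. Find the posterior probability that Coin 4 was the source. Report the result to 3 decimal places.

P(heads|C1) = 0.74; P(heads|C2) = 0.89; P(heads|C3) = 0.69; P(heads|C4) = 0.52; P(heads|C5) = 0.16.
Prior × likelihood for each source: 0.2·0.74=0.1480, 0.2·0.89=0.1780, 0.2·0.69=0.1380, 0.2·0.52=0.1040, 0.2·0.16=0.03200. Summing gives P(heads) = 0.60000.
P(Coin 4 | heads) = 0.1040 / 0.60000 = 0.173.

Posterior probability ≈ 0.173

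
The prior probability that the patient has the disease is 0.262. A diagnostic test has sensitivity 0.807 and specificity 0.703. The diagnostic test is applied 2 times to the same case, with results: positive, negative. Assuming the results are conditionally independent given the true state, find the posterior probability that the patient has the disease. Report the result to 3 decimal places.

Let H be the event that the patient has the disease; start with P(H) = 0.262. P('positive'|H) = 0.807, P('positive'|¬H) = 0.297.
Update on result 1 ('positive'): P(H) ← 0.807·0.2620 / (0.807·0.2620 + 0.297·0.7380) = 0.21143/0.43062 = 0.4910.
Update on result 2 ('negative'): P(H) ← 0.193·0.4910 / (0.193·0.4910 + 0.703·0.5090) = 0.094763/0.45259 = 0.2094.

Posterior P(H) ≈ 0.209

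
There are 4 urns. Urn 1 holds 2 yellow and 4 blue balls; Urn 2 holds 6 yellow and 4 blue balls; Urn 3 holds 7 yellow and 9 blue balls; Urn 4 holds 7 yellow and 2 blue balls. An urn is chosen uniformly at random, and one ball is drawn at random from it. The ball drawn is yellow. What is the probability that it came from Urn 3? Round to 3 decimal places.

Tabulate prior·likelihood by source: [1] prior 0.25, lik 0.3333, product 0.08333; [2] prior 0.25, lik 0.6, product 0.1500; [3] prior 0.25, lik 0.4375, product 0.1094; [4] prior 0.25, lik 0.7778, product 0.1944.
Normalizing constant = 0.53715; the posterior for Urn 3 is its product over the sum, 0.1094/0.53715 = 0.204.

Posterior probability ≈ 0.204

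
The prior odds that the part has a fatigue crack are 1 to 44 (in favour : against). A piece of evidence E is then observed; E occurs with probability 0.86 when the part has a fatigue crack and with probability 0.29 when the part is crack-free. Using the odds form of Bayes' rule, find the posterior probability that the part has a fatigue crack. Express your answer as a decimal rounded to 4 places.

Prior odds = 1/44 = 0.022727.
Likelihood ratio for E = 0.86/0.29 = 2.9655.
Posterior odds = prior odds × LR = 0.067398.
Posterior probability = odds/(1+odds) = 0.067398/1.0674 = 0.0631.

Posterior probability ≈ 0.0631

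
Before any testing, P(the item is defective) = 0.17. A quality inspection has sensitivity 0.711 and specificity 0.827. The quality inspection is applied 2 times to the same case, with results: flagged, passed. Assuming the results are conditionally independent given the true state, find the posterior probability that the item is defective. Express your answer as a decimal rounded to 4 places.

Let H be the event that the item is defective; start with P(H) = 0.17. P('flagged'|H) = 0.711, P('flagged'|¬H) = 0.173.
Update on result 1 ('flagged'): P(H) ← 0.711·0.1700 / (0.711·0.1700 + 0.173·0.8300) = 0.12087/0.26446 = 0.4570.
Update on result 2 ('passed'): P(H) ← 0.289·0.4570 / (0.289·0.4570 + 0.827·0.5430) = 0.13209/0.58111 = 0.2273.

Posterior P(H) ≈ 0.2273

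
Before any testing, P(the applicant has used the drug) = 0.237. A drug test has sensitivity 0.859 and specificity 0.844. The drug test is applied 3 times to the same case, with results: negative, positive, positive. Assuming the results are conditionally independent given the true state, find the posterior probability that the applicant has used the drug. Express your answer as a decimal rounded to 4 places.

Posterior P(H) ≈ 0.6114

With H the event that the applicant has used the drug, the joint likelihood of the observed sequence is P(data|H) = 0.141·0.859·0.859 = 0.10404 and P(data|¬H) = 0.844·0.156·0.156 = 0.020540.
Bayes: P(H|data) = 0.237·0.10404 / (0.237·0.10404 + 0.763·0.020540) = 0.024658/0.040329 = 0.6114.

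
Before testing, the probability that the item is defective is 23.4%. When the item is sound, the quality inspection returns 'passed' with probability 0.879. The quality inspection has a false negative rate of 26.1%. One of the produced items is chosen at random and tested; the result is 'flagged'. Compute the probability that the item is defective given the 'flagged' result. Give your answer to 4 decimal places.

P(H | E) ≈ 0.6510

Write H for 'the item is defective'. Prior odds H:¬H = 0.234/0.766 = 0.30548. For the 'flagged' outcome, the likelihood ratio is 0.739/0.121 = 6.1074.
Posterior odds = 0.30548 × 6.1074 = 1.8657, so P(H|E) = 1.8657/(1+1.8657) = 0.6510.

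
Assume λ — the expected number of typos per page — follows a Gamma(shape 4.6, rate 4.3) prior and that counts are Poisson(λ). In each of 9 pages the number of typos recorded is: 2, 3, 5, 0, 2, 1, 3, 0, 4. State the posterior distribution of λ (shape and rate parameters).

Posterior: Gamma(shape=24.6, rate=13.3)

The Poisson likelihood adds the total count to the shape and the number of exposure periods to the rate. Here ∑xᵢ = 20 and n = 9, so shape 4.6→24.6 and rate 4.3→13.3.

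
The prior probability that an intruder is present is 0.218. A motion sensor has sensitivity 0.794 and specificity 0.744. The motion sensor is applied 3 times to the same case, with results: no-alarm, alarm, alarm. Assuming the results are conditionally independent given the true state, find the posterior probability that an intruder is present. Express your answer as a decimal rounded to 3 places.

Posterior P(H) ≈ 0.426

With H the event that an intruder is present, the joint likelihood of the observed sequence is P(data|H) = 0.206·0.794·0.794 = 0.12987 and P(data|¬H) = 0.744·0.256·0.256 = 0.048759.
Bayes: P(H|data) = 0.218·0.12987 / (0.218·0.12987 + 0.782·0.048759) = 0.028312/0.066441 = 0.4261.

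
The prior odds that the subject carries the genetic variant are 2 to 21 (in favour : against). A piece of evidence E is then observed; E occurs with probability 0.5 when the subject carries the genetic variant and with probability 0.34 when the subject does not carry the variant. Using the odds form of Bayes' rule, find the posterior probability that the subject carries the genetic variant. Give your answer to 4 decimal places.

Prior odds = 2/21 = 0.095238.
Likelihood ratio for E = 0.5/0.34 = 1.4706.
Posterior odds = prior odds × LR = 0.14006.
Posterior probability = odds/(1+odds) = 0.14006/1.1401 = 0.1229.

Posterior probability ≈ 0.1229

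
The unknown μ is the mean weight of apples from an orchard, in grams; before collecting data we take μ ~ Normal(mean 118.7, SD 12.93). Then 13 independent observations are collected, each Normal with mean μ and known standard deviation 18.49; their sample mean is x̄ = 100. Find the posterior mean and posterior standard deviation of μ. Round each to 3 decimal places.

With known σ, the Normal prior is conjugate. Weight on the data is w = (n/σ²)/(n/σ² + 1/τ₀²) = 0.0380250/(0.0380250+0.00598140) = 0.86408.
Posterior mean = w·x̄ + (1−w)·μ₀ = 0.86408·100 + 0.13592·118.7 = 102.542. Posterior variance = 1/(0.0380250+0.00598140) = 22.7240, so SD = 4.767.

Posterior mean ≈ 102.542; posterior SD ≈ 4.767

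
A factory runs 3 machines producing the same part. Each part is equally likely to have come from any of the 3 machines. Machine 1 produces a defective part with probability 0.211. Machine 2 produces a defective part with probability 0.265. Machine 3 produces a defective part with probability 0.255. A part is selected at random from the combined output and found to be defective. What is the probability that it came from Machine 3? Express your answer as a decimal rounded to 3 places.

Posterior probability ≈ 0.349

Tabulate prior·likelihood by source: [1] prior 0.333333, lik 0.211, product 0.07033; [2] prior 0.333333, lik 0.265, product 0.08833; [3] prior 0.333333, lik 0.255, product 0.08500.
Normalizing constant = 0.24367; the posterior for Machine 3 is its product over the sum, 0.08500/0.24367 = 0.349.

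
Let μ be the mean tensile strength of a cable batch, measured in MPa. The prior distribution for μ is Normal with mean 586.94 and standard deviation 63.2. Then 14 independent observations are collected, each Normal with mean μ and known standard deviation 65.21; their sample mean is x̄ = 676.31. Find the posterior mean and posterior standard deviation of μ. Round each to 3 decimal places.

With known σ, the Normal prior is conjugate. Weight on the data is w = (n/σ²)/(n/σ² + 1/τ₀²) = 0.00329230/(0.00329230+0.00025036) = 0.92933.
Posterior mean = w·x̄ + (1−w)·μ₀ = 0.92933·676.31 + 0.070670·586.94 = 669.994. Posterior variance = 1/(0.00329230+0.00025036) = 282.274, so SD = 16.801.

Posterior mean ≈ 669.994; posterior SD ≈ 16.801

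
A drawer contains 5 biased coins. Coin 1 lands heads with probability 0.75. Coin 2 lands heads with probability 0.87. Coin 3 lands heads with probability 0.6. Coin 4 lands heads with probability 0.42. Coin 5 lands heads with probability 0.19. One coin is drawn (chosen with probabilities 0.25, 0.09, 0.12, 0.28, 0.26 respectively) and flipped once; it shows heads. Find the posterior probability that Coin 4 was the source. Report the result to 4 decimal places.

P(heads|C1) = 0.75; P(heads|C2) = 0.87; P(heads|C3) = 0.6; P(heads|C4) = 0.42; P(heads|C5) = 0.19.
Prior × likelihood for each source: 0.25·0.75=0.1875, 0.09·0.87=0.07830, 0.12·0.6=0.07200, 0.28·0.42=0.1176, 0.26·0.19=0.04940. Summing gives P(heads) = 0.50480.
P(Coin 4 | heads) = 0.1176 / 0.50480 = 0.2330.

Posterior probability ≈ 0.2330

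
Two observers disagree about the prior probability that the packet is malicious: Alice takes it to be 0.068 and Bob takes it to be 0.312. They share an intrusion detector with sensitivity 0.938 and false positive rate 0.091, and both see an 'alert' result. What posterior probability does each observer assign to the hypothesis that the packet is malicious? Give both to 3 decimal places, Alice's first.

P('+'|H) = 0.938, P('+'|¬H) = 0.091.
Alice: numerator 0.938·0.068 = 0.063784; evidence = 0.063784+0.091·0.932 = 0.14860; posterior = 0.429.
Bob: numerator 0.938·0.312 = 0.29266; evidence = 0.29266+0.091·0.688 = 0.35526; posterior = 0.824.

Alice: 0.429; Bob: 0.824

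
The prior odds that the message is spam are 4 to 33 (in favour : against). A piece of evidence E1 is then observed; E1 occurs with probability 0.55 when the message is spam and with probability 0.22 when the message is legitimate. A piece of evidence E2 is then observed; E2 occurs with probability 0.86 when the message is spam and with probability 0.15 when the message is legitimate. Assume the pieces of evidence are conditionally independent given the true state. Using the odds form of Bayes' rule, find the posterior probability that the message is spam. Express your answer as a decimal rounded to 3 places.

Posterior probability ≈ 0.635

Prior odds = 4/33 = 0.12121. In log-odds, ln(0.12121) = -2.1102.
Add log likelihood ratios: ln(2.5000) + ln(5.7333) = 2.6626.
Posterior log-odds = 0.55237, so posterior odds = exp(0.55237) = 1.7374. Converting, P(H|E) = 1.7374/2.7374 = 0.635.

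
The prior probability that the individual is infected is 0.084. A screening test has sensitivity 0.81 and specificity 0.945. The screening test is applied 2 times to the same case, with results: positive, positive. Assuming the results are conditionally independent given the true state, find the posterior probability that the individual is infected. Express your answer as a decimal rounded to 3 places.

Let H be the event that the individual is infected; start with P(H) = 0.084. P('positive'|H) = 0.81, P('positive'|¬H) = 0.055.
Update on result 1 ('positive'): P(H) ← 0.81·0.0840 / (0.81·0.0840 + 0.055·0.9160) = 0.068040/0.11842 = 0.5746.
Update on result 2 ('positive'): P(H) ← 0.81·0.5746 / (0.81·0.5746 + 0.055·0.4254) = 0.46540/0.48880 = 0.9521.

Posterior P(H) ≈ 0.952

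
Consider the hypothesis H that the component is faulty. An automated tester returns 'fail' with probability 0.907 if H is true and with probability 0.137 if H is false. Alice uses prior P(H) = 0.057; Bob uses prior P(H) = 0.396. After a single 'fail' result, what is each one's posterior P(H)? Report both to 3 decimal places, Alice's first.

Alice: 0.286; Bob: 0.813

The likelihood ratio for a 'fail' result is 0.907/0.137 = 6.6204.
Alice: prior odds 0.057/0.943 = 0.060445; posterior odds 0.40017; posterior probability 0.286.
Bob: prior odds 0.396/0.604 = 0.65563; posterior odds 4.3406; posterior probability 0.813.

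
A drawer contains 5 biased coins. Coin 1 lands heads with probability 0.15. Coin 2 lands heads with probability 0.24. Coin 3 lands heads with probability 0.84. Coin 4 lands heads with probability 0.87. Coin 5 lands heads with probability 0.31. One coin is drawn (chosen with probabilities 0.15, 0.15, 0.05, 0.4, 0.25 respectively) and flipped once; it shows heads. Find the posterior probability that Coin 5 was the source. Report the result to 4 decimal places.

Posterior probability ≈ 0.1473

P(heads|C1) = 0.15; P(heads|C2) = 0.24; P(heads|C3) = 0.84; P(heads|C4) = 0.87; P(heads|C5) = 0.31.
Prior × likelihood for each source: 0.15·0.15=0.02250, 0.15·0.24=0.03600, 0.05·0.84=0.04200, 0.4·0.87=0.3480, 0.25·0.31=0.07750. Summing gives P(heads) = 0.52600.
P(Coin 5 | heads) = 0.07750 / 0.52600 = 0.1473.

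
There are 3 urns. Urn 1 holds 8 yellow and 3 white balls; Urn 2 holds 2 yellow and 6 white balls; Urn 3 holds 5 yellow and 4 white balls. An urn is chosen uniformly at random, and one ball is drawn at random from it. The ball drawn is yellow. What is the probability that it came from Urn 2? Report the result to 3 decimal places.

Posterior probability ≈ 0.163

P(yellow|Urn 1) = 0.7273; P(yellow|Urn 2) = 0.25; P(yellow|Urn 3) = 0.5556.
Prior × likelihood for each source: 0.333333·0.7273=0.2424, 0.333333·0.25=0.08333, 0.333333·0.5556=0.1852. Summing gives P(yellow) = 0.51094.
P(Urn 2 | yellow) = 0.08333 / 0.51094 = 0.163.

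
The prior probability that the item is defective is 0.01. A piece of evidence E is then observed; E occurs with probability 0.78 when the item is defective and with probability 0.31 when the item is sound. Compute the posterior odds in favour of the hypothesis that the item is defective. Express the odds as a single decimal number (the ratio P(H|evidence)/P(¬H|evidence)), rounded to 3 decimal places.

Prior odds = 0.01/(1−0.01) = 0.010101.
Likelihood ratio for E = 0.78/0.31 = 2.5161.
Posterior odds = prior odds × LR = 0.025415.

Posterior odds ≈ 0.025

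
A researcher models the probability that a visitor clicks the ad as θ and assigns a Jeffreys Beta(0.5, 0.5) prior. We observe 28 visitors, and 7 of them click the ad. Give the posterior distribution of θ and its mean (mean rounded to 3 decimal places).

Posterior: Beta(7.5, 21.5); mean ≈ 0.259

Observing 7 successes and 21 failures updates Beta(0.5, 0.5) by adding the success and failure counts to the two shape parameters: α = 0.5+7 = 7.5, β = 0.5+21 = 21.5.
E[θ | data] = 7.5/(7.5+21.5) = 0.259.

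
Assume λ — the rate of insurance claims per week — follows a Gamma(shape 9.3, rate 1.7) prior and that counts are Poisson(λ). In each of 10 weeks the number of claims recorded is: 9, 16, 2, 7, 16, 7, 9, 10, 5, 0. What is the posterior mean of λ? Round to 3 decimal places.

Total count ∑xᵢ = 81 over n = 10 weeks.
Gamma is conjugate to the Poisson likelihood: posterior is Gamma(shape = 9.3+81 = 90.3, rate = 1.7+10 = 11.7).
E[λ | data] = 90.3/11.7 = 7.718.

Posterior mean ≈ 7.718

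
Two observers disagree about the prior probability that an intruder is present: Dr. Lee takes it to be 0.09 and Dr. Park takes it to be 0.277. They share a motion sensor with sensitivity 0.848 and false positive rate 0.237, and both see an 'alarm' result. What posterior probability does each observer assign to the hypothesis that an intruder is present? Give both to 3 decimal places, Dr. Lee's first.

The likelihood ratio for an 'alarm' result is 0.848/0.237 = 3.5781.
Dr. Lee: prior odds 0.09/0.91 = 0.098901; posterior odds 0.35387; posterior probability 0.261.
Dr. Park: prior odds 0.277/0.723 = 0.38313; posterior odds 1.3708; posterior probability 0.578.

Dr. Lee: 0.261; Dr. Park: 0.578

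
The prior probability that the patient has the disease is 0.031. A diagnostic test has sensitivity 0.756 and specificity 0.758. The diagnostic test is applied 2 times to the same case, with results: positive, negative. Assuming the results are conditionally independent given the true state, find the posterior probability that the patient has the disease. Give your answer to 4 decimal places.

Posterior P(H) ≈ 0.0312

Let H be the event that the patient has the disease; start with P(H) = 0.031. P('positive'|H) = 0.756, P('positive'|¬H) = 0.242.
Update on result 1 ('positive'): P(H) ← 0.756·0.0310 / (0.756·0.0310 + 0.242·0.9690) = 0.023436/0.25793 = 0.0909.
Update on result 2 ('negative'): P(H) ← 0.244·0.0909 / (0.244·0.0909 + 0.758·0.9091) = 0.022170/0.71130 = 0.0312.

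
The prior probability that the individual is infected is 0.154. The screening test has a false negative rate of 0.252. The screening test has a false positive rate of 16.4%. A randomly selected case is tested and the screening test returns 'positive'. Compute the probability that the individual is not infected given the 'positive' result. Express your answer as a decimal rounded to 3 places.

P(¬H | E) ≈ 0.546

Write H for 'the individual is infected'. Prior odds H:¬H = 0.154/0.846 = 0.18203. For the 'positive' outcome, the likelihood ratio is 0.748/0.164 = 4.5610.
Posterior odds = 0.18203 × 4.5610 = 0.83025, so P(H|E) = 0.83025/(1+0.83025) = 0.454. Then P(¬H|E) = 1 − 0.454 = 0.546.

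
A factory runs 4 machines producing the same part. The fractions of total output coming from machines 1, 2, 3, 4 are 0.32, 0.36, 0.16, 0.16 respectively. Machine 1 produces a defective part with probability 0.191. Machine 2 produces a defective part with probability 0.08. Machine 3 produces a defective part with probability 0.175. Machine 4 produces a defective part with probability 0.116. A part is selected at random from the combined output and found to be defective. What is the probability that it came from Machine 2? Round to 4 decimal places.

Tabulate prior·likelihood by source: [1] prior 0.32, lik 0.191, product 0.06112; [2] prior 0.36, lik 0.08, product 0.02880; [3] prior 0.16, lik 0.175, product 0.02800; [4] prior 0.16, lik 0.116, product 0.01856.
Normalizing constant = 0.13648; the posterior for Machine 2 is its product over the sum, 0.02880/0.13648 = 0.2110.

Posterior probability ≈ 0.2110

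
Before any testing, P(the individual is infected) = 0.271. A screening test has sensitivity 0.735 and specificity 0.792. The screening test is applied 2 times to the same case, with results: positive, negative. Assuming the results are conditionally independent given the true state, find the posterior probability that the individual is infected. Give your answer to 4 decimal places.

With H the event that the individual is infected, the joint likelihood of the observed sequence is P(data|H) = 0.735·0.265 = 0.19478 and P(data|¬H) = 0.208·0.792 = 0.16474.
Bayes: P(H|data) = 0.271·0.19478 / (0.271·0.19478 + 0.729·0.16474) = 0.052784/0.17288 = 0.3053.

Posterior P(H) ≈ 0.3053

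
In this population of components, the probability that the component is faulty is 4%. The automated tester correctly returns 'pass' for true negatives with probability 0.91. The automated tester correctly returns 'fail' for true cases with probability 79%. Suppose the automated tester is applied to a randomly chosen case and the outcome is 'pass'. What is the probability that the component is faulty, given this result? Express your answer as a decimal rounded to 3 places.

P(H | E) ≈ 0.010

Let H be the event that the component is faulty. P(H) = 0.04, so P(¬H) = 0.96. With E the 'pass' result, P(E|H) = 0.21 and P(E|¬H) = 0.91.
P(E) = 0.21·0.04 + 0.91·0.96 = 0.0084000 + 0.87360 = 0.88200.
By Bayes' theorem, P(H|E) = 0.0084000 / 0.88200 = 0.010.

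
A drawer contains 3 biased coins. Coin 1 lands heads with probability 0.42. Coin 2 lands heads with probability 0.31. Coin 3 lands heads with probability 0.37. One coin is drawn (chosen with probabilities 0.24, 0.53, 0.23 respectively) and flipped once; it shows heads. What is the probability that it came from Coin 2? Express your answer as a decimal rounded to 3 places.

P(heads|C1) = 0.42; P(heads|C2) = 0.31; P(heads|C3) = 0.37.
Prior × likelihood for each source: 0.24·0.42=0.1008, 0.53·0.31=0.1643, 0.23·0.37=0.08510. Summing gives P(heads) = 0.35020.
P(Coin 2 | heads) = 0.1643 / 0.35020 = 0.469.

Posterior probability ≈ 0.469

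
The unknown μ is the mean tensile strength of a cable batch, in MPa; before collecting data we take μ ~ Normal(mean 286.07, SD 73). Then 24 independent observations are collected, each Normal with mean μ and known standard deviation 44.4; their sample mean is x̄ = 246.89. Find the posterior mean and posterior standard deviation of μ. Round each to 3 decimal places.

Posterior mean ≈ 247.485; posterior SD ≈ 8.994

With known σ, the Normal prior is conjugate. Weight on the data is w = (n/σ²)/(n/σ² + 1/τ₀²) = 0.0121743/(0.0121743+0.00018765) = 0.98482.
Posterior mean = w·x̄ + (1−w)·μ₀ = 0.98482·246.89 + 0.015180·286.07 = 247.485. Posterior variance = 1/(0.0121743+0.00018765) = 80.8931, so SD = 8.994.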